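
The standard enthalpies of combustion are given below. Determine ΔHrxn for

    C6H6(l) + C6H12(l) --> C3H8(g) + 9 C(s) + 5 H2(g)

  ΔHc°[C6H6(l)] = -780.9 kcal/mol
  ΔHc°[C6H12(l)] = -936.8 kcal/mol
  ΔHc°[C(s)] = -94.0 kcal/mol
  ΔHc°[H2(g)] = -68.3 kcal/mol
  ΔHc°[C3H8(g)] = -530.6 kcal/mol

ΔHrxn = 0.4 kcal/mol

Using ΔH = Σ nΔHc°(reactants) − Σ nΔHc°(products):
= [1·(-780.9) + 1·(-936.8)] − [1·(-530.6) + 9·(-94.0) + 5·(-68.3)]
= 0.4 kcal/mol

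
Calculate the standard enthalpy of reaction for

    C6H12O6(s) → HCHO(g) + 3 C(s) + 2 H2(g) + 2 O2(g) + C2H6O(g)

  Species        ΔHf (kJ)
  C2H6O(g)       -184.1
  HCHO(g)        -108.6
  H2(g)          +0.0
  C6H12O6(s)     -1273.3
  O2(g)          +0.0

Products: 1·(-108.6) + 3·(+0.0) + 2·(+0.0) + 2·(+0.0) + 1·(-184.1) = -292.7
Reactants: 1·(-1273.3) = -1273.3
ΔH°rxn = (-292.7) − (-1273.3) = 980.6 kJ

ΔH°rxn = 980.6 kJ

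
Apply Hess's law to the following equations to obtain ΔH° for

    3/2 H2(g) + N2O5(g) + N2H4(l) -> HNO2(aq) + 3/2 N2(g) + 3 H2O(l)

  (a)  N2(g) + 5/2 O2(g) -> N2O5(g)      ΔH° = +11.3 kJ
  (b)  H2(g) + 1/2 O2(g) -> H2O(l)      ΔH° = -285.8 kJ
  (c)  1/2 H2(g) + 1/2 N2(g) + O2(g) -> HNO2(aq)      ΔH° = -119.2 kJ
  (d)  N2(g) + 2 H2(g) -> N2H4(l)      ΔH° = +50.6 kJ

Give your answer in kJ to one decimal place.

(a) reversed (reverse to put N2O5(g) on the reactant side): -11.3 kJ
(b) × 3 (×3 to match 3 H2O(l) in the target): (3)·(-285.8) = -857.4 kJ
(c) as written (HNO2(aq) already on the product side): -119.2 kJ
(d) reversed (reverse to put N2H4(l) on the reactant side): -50.6 kJ
Since enthalpy is a state function, ΔH° = (-11.3) + (-857.4) + (-119.2) + (-50.6) = -1038.5 kJ

ΔH° = -1038.5 kJ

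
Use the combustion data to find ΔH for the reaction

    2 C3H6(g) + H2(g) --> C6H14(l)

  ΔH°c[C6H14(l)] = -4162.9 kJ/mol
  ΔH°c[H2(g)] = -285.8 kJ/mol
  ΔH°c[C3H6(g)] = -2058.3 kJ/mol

With combustion enthalpies, reactants minus products:
= [2·(-2058.3) + 1·(-285.8)] − [1·(-4162.9)]
= -239.5 kJ/mol

ΔH = -239.5 kJ/mol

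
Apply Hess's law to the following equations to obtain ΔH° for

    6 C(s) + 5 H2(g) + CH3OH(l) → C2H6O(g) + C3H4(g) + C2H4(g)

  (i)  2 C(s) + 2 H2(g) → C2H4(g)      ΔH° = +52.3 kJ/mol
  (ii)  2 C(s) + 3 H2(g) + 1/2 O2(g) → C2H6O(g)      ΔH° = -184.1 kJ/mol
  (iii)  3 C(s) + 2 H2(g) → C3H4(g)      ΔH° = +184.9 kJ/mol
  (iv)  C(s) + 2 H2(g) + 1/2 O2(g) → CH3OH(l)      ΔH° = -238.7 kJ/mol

ΔH° = 291.8 kJ/mol

(i) as written: +52.3 kJ/mol
(ii) as written: -184.1 kJ/mol
(iii) as written: +184.9 kJ/mol
(iv) reversed: +238.7 kJ/mol
ΔH° = (+52.3) + (-184.1) + (+184.9) + (+238.7) = 291.8 kJ/mol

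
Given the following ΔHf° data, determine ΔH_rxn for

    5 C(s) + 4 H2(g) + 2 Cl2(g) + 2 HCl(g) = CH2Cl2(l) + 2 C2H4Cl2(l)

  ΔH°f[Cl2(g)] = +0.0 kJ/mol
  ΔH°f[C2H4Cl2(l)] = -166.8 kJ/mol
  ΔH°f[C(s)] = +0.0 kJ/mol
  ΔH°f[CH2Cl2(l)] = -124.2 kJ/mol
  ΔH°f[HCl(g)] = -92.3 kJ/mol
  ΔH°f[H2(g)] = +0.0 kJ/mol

Products: 1·(-124.2) + 2·(-166.8) = -457.8
Reactants: 5·(+0.0) + 4·(+0.0) + 2·(+0.0) + 2·(-92.3) = -184.6
ΔH_rxn = (-457.8) − (-184.6) = -273.2 kJ/mol

ΔH_rxn = -273.2 kJ/mol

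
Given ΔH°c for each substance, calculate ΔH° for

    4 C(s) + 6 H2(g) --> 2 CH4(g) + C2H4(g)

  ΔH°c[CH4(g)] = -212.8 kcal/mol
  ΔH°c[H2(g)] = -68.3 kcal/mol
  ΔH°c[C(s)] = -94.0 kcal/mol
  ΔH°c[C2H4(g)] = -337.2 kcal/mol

Using ΔH = Σ nΔHc°(reactants) − Σ nΔHc°(products):
= [4·(-94.0) + 6·(-68.3)] − [2·(-212.8) + 1·(-337.2)]
= -23.0 kcal/mol

ΔH° = -23.0 kcal/mol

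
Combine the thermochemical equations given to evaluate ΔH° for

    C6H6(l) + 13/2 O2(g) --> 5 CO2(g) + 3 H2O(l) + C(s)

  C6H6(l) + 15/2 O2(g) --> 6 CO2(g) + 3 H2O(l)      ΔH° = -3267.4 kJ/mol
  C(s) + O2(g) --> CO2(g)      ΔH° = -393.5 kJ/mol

ΔH° = -2873.9 kJ/mol

equation 1 as written (C6H6(l) already on the reactant side): -3267.4 kJ/mol
equation 2 reversed (C(s) must end up as a product): +393.5 kJ/mol
ΔH° = (-3267.4) + (+393.5) = -2873.9 kJ/mol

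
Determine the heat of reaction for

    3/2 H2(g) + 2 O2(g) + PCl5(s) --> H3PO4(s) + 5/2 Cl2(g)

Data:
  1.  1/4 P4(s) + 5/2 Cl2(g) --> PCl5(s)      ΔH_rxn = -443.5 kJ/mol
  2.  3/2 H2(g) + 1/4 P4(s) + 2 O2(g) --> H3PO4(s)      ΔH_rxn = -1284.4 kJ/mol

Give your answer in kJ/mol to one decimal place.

eq. 1 reversed (PCl5(s) must end up as a reactant): +443.5 kJ/mol
eq. 2 as written (H3PO4(s) already on the product side): -1284.4 kJ/mol
ΔH_rxn = (+443.5) + (-1284.4) = -840.9 kJ/mol

ΔH_rxn = -840.9 kJ/mol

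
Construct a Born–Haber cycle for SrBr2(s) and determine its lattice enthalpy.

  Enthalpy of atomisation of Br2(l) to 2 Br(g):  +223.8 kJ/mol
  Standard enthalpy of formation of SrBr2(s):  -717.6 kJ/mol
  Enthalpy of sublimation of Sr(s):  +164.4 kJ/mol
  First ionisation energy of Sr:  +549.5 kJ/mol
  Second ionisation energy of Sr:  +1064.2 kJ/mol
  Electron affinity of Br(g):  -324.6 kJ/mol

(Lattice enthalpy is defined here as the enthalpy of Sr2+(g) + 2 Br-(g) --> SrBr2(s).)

U = -2070.3 kJ/mol

ΔHf° = 1·ΔHsub + 1·(ΣIE) + 1·D(Br2) + 2·EA + U
-717.6 = 1·(+164.4) + 1·(+1613.7) + 1·(+223.8) + 2·(-324.6) + U
U = -717.6 − (+1352.7) = -2070.3 kJ/mol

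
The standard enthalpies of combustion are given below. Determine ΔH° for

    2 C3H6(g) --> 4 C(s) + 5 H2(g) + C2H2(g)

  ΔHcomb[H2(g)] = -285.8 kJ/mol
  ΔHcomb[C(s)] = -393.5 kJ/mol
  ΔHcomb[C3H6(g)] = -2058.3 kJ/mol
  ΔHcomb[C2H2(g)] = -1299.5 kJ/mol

ΔH° = 185.9 kJ/mol

With combustion enthalpies, reactants minus products:
= [2·(-2058.3)] − [4·(-393.5) + 5·(-285.8) + 1·(-1299.5)]
= 185.9 kJ/mol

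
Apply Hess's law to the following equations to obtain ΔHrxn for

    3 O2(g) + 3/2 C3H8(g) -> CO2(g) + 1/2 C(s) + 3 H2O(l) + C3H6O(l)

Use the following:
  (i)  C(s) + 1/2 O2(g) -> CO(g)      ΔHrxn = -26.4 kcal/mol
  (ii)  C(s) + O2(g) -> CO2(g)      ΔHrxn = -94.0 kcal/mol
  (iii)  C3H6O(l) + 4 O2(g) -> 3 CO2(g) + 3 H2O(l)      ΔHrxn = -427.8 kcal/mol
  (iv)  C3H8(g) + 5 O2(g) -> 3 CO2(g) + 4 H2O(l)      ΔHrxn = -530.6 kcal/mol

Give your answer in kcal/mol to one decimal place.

ΔHrxn = -321.1 kcal/mol

(i): not needed (CO(g) appears nowhere else).
(ii) reversed and × 1/2: (-1/2)·(-94.0) = +47.0 kcal/mol
(iii) reversed (C3H6O(l) must end up as a product): +427.8 kcal/mol
(iv) × 3/2 (×3/2 to match 3/2 C3H8(g) in the target): (3/2)·(-530.6) = -795.9 kcal/mol
Summing the manipulated equations, ΔHrxn = (-1/2)·(-94.0) + (-1)·(-427.8) + (3/2)·(-530.6) = -321.1 kcal/mol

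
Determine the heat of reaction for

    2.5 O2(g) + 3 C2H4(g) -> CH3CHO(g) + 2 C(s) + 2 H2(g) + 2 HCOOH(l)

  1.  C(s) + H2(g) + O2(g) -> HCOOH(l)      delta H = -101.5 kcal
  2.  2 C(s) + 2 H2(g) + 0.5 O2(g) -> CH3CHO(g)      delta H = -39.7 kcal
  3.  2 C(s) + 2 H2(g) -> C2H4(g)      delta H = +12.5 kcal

eq. 1 × 2 (×2 to match 2 HCOOH(l) in the target): (2)·(-101.5) = -203.0 kcal
eq. 2 as written (CH3CHO(g) already on the product side): -39.7 kcal
eq. 3 reversed and × 3 (C2H4(g) must end up as a reactant; ×3 to match 3 C2H4(g) in the target): (-3)·(+12.5) = -37.5 kcal
By Hess's law, delta H = (-203.0) + (-39.7) + (-37.5) = -280.2 kcal

delta H = -280.2 kcal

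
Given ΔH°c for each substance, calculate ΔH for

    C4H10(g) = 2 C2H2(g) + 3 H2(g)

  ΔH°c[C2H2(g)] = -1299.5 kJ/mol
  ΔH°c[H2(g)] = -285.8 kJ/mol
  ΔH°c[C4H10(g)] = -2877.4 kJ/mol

ΔH = 579.0 kJ/mol

With combustion enthalpies, reactants minus products:
= [1·(-2877.4)] − [2·(-1299.5) + 3·(-285.8)]
= 579.0 kJ/mol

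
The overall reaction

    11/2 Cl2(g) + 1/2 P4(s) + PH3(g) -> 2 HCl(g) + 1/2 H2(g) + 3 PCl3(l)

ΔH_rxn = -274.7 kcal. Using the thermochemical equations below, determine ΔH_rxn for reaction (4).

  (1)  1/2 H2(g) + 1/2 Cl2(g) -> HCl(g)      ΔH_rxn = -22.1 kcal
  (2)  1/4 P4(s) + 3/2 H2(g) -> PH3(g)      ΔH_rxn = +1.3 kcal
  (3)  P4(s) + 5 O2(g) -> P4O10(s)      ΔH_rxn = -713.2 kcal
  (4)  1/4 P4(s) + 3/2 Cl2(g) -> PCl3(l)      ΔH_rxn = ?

(1) × 2 (×2 to match 2 HCl(g) in the target): (2)·(-22.1) = -44.2 kcal
(2) reversed (reverse to put PH3(g) on the reactant side): -1.3 kcal
(3): not needed (O2(g) appears nowhere else).
(4) × 3 (scale by 3 for the 3 PCl3(l)): contributes 3·x
-274.7 = (-44.2) + (-1.3) + 3·x
x = (-274.7 − (-45.5)) / (3) = -76.4 kcal

ΔH_rxn = -76.4 kcal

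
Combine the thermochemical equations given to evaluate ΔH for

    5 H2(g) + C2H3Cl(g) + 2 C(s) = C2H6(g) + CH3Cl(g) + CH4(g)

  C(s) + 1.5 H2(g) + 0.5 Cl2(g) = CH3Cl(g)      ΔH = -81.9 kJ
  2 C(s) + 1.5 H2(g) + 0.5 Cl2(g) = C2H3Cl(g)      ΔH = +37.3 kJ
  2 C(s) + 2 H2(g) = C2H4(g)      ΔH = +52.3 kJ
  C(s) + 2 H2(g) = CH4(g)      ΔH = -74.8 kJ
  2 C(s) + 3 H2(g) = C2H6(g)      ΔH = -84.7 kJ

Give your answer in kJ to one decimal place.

equation 1 as written (CH3Cl(g) already on the product side): -81.9 kJ
equation 2 reversed (C2H3Cl(g) must end up as a reactant): -37.3 kJ
equation 3: not needed (C2H4(g) appears nowhere else).
equation 4 as written (CH4(g) already on the product side): -74.8 kJ
equation 5 as written (C2H6(g) already on the product side): -84.7 kJ
Summing the manipulated equations, ΔH = (1)·(-81.9) + (-1)·(+37.3) + (1)·(-74.8) + (1)·(-84.7) = -278.7 kJ

ΔH = -278.7 kJ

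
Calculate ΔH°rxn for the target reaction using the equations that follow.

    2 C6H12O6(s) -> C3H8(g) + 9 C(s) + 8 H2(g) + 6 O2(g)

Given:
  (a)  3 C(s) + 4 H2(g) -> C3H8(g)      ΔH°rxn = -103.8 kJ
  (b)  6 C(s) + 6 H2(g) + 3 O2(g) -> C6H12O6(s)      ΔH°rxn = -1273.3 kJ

ΔH°rxn = 2442.8 kJ

(a) as written: -103.8 kJ
(b) reversed and × 2: (-2)·(-1273.3) = +2546.6 kJ
ΔH°rxn = (1)·(-103.8) + (-2)·(-1273.3) = 2442.8 kJ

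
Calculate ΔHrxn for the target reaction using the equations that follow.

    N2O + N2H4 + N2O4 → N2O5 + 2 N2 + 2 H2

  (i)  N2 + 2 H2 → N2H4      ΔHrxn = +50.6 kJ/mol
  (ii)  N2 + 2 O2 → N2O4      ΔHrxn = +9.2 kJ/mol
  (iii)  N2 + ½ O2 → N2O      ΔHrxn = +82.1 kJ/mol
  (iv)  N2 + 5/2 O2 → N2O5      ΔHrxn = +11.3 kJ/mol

ΔHrxn = -130.6 kJ/mol

(i) reversed (reverse to put N2H4 on the reactant side): -50.6 kJ/mol
(ii) reversed (N2O4 must end up as a reactant): -9.2 kJ/mol
(iii) reversed (reverse to put N2O on the reactant side): -82.1 kJ/mol
(iv) as written (N2O5 already on the product side): +11.3 kJ/mol
Summing the manipulated equations, ΔHrxn = (-50.6) + (-9.2) + (-82.1) + (+11.3) = -130.6 kJ/mol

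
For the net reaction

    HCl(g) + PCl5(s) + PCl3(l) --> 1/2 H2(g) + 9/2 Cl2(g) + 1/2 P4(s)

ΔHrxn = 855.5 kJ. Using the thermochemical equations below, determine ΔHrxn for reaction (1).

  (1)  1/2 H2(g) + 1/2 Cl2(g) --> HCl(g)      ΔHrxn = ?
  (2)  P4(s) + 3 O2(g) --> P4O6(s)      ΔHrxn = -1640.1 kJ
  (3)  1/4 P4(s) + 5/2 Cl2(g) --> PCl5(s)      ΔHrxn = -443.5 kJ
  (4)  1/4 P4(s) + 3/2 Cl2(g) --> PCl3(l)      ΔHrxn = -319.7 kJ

(1) reversed: contributes −x
(2): not needed.
(3) reversed: +443.5 kJ
(4) reversed: +319.7 kJ
+855.5 = (+443.5) + (+319.7) − x
x = (+855.5 − (+763.2)) / (-1) = -92.3 kJ

ΔHrxn = -92.3 kJ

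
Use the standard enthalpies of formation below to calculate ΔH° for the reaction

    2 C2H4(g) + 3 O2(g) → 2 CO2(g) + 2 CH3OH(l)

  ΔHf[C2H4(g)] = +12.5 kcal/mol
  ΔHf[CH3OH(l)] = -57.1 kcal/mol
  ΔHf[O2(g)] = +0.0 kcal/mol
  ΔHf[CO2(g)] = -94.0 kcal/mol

ΔH°rxn = Σ nΔHf°(products) − Σ nΔHf°(reactants).
Products: 2·(-94.0) + 2·(-57.1) = -302.2
Reactants: 2·(+12.5) + 3·(+0.0) = +25.0
ΔH° = (-302.2) − (+25.0) = -327.2 kcal/mol

ΔH° = -327.2 kcal/mol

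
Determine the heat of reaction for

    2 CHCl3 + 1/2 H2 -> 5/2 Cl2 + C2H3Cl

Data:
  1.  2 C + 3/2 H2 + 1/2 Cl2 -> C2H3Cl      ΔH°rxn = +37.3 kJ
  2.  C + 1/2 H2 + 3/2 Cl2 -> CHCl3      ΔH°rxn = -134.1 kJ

ΔH°rxn = 305.5 kJ

eq. 1 as written: +37.3 kJ
eq. 2 reversed and × 2: (-2)·(-134.1) = +268.2 kJ
ΔH°rxn = (1)·(+37.3) + (-2)·(-134.1) = 305.5 kJ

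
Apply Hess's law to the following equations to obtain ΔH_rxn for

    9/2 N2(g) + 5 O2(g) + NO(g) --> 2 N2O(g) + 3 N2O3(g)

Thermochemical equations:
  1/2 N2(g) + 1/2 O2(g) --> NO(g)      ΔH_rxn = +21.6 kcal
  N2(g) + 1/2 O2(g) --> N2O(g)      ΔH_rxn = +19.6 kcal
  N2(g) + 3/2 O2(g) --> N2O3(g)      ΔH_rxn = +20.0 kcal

ΔH_rxn = 77.6 kcal

equation 1 reversed (NO(g) must end up as a reactant): -21.6 kcal
equation 2 × 2 (×2 to match 2 N2O(g) in the target): (2)·(+19.6) = +39.2 kcal
equation 3 × 3 (×3 to match 3 N2O3(g) in the target): (3)·(+20.0) = +60.0 kcal
ΔH_rxn = (-21.6) + (+39.2) + (+60.0) = 77.6 kcal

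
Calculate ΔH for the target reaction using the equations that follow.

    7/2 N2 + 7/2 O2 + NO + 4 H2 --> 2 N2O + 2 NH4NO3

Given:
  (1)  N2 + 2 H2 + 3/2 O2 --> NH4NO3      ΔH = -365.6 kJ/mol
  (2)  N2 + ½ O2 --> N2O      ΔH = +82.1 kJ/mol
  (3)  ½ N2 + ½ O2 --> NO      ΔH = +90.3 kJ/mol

ΔH = -657.3 kJ/mol

(1) × 2 (scale by 2 for the 2 NH4NO3): (2)·(-365.6) = -731.2 kJ/mol
(2) × 2 (×2 to match 2 N2O in the target): (2)·(+82.1) = +164.2 kJ/mol
(3) reversed (reverse to put NO on the reactant side): -90.3 kJ/mol
Combining the equations, ΔH = (-731.2) + (+164.2) + (-90.3) = -657.3 kJ/mol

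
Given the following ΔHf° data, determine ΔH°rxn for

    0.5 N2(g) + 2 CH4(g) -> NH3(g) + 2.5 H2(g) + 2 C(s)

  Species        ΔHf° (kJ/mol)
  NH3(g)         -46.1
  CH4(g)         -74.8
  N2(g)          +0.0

ΔH°rxn = Σ nΔHf°(products) − Σ nΔHf°(reactants).
Products: 1·(-46.1) + 5/2·(+0.0) + 2·(+0.0) = -46.1
Reactants: 1/2·(+0.0) + 2·(-74.8) = -149.6
ΔH°rxn = (-46.1) − (-149.6) = 103.5 kJ/mol

ΔH°rxn = 103.5 kJ/mol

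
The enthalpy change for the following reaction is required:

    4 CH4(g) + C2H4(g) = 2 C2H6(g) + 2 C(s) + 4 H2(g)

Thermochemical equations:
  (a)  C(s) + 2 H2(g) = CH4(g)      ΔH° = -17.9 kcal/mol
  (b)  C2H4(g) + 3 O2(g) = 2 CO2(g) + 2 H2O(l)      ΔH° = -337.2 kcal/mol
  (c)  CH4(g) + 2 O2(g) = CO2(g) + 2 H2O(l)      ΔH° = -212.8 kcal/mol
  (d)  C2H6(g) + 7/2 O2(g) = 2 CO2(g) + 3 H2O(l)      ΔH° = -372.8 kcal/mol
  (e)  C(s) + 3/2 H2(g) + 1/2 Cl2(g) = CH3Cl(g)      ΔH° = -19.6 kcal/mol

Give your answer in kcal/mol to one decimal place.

(a) reversed and × 2: (-2)·(-17.9) = +35.8 kcal/mol
(b) as written: -337.2 kcal/mol
(c) × 2: (2)·(-212.8) = -425.6 kcal/mol
(d) reversed and × 2: (-2)·(-372.8) = +745.6 kcal/mol
(e): not needed.
Since enthalpy is a state function, ΔH° = (-2)·(-17.9) + (1)·(-337.2) + (2)·(-212.8) + (-2)·(-372.8) = 18.6 kcal/mol

ΔH° = 18.6 kcal/mol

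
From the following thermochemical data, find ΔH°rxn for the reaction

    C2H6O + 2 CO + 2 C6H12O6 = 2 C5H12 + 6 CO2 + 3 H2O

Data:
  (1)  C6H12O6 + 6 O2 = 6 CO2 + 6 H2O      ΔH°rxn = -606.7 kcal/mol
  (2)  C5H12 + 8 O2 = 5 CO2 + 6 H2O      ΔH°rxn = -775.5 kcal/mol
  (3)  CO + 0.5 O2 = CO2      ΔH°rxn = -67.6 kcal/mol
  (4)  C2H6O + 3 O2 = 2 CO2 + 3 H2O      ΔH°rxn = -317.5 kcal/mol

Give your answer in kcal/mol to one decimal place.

ΔH°rxn = -115.1 kcal/mol

(1) × 2: (2)·(-606.7) = -1213.4 kcal/mol
(2) reversed and × 2: (-2)·(-775.5) = +1551.0 kcal/mol
(3) × 2: (2)·(-67.6) = -135.2 kcal/mol
(4) as written: -317.5 kcal/mol
ΔH°rxn = (-1213.4) + (+1551.0) + (-135.2) + (-317.5) = -115.1 kcal/mol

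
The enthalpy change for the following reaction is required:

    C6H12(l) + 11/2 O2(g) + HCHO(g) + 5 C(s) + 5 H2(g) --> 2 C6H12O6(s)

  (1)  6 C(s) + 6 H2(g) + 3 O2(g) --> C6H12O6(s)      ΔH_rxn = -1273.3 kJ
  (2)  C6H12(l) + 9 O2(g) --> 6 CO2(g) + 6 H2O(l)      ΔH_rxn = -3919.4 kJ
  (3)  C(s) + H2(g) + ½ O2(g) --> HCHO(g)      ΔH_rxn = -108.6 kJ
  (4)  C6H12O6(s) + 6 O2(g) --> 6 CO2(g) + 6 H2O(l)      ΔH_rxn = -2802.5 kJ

(1) as written: -1273.3 kJ
(2) as written (C6H12(l) already on the reactant side): -3919.4 kJ
(3) reversed (reverse to put HCHO(g) on the reactant side): +108.6 kJ
(4) reversed: +2802.5 kJ
ΔH_rxn = (1)·(-1273.3) + (1)·(-3919.4) + (-1)·(-108.6) + (-1)·(-2802.5) = -2281.6 kJ

ΔH_rxn = -2281.6 kJ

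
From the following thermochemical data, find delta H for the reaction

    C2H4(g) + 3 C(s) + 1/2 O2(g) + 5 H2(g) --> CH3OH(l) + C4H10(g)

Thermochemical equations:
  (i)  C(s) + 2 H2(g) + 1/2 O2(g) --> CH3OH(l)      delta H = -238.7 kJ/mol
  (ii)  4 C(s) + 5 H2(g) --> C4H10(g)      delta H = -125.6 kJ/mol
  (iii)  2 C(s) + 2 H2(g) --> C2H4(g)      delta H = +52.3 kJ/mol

delta H = -416.6 kJ/mol

(i) as written: -238.7 kJ/mol
(ii) as written: -125.6 kJ/mol
(iii) reversed: -52.3 kJ/mol
delta H = (-238.7) + (-125.6) + (-52.3) = -416.6 kJ/mol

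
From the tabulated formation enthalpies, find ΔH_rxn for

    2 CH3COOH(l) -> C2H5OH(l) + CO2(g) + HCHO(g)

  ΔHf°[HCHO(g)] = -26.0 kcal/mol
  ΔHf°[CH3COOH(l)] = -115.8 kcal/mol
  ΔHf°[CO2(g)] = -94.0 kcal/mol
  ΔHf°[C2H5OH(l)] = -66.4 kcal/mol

ΔH_rxn = 45.2 kcal/mol

Products: 1·(-66.4) + 1·(-94.0) + 1·(-26.0) = -186.4
Reactants: 2·(-115.8) = -231.6
ΔH_rxn = (-186.4) − (-231.6) = 45.2 kcal/mol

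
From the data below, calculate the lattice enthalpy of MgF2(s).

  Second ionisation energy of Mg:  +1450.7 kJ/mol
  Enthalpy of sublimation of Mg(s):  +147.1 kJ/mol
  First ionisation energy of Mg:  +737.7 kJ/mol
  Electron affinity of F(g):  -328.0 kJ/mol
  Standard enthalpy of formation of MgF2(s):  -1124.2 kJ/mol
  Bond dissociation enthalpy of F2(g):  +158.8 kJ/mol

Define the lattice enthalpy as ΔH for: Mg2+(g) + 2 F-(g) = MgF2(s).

U = -2962.5 kJ/mol

ΔHf° = 1·ΔHsub + 1·(ΣIE) + 1·D(F2) + 2·EA + U
-1124.2 = 1·(+147.1) + 1·(+2188.4) + 1·(+158.8) + 2·(-328.0) + U
U = -1124.2 − (+1838.3) = -2962.5 kJ/mol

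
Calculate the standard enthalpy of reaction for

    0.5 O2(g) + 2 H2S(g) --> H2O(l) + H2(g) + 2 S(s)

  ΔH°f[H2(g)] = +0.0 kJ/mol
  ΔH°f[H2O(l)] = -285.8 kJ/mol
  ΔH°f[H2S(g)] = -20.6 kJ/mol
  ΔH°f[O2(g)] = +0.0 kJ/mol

ΔH_rxn = -244.6 kJ/mol

ΔH°rxn = Σ nΔHf°(products) − Σ nΔHf°(reactants).
Products: 1·(-285.8) + 1·(+0.0) + 2·(+0.0) = -285.8
Reactants: 1/2·(+0.0) + 2·(-20.6) = -41.2
ΔH_rxn = (-285.8) − (-41.2) = -244.6 kJ/mol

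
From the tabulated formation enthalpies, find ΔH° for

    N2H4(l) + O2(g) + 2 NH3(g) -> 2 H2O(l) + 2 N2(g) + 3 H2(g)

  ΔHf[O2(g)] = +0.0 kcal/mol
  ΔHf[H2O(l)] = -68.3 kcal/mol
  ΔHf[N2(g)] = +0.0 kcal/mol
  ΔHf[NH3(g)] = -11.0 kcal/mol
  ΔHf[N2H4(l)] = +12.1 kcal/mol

ΔH° = -126.7 kcal/mol

Products: 2·(-68.3) + 2·(+0.0) + 3·(+0.0) = -136.6
Reactants: 1·(+12.1) + 1·(+0.0) + 2·(-11.0) = -9.9
ΔH° = (-136.6) − (-9.9) = -126.7 kcal/mol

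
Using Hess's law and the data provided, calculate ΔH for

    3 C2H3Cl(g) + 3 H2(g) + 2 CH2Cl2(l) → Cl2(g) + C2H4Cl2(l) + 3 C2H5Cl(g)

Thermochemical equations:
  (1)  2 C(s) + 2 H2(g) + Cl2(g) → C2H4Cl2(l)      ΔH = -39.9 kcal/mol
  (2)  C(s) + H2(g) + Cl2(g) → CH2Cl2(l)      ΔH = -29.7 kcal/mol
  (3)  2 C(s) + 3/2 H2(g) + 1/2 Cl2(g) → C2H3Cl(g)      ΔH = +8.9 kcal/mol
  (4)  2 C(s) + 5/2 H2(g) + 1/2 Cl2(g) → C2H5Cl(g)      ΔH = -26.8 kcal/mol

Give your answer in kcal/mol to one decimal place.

(1) as written: -39.9 kcal/mol
(2) reversed and × 2: (-2)·(-29.7) = +59.4 kcal/mol
(3) reversed and × 3: (-3)·(+8.9) = -26.7 kcal/mol
(4) × 3: (3)·(-26.8) = -80.4 kcal/mol
ΔH = (1)·(-39.9) + (-2)·(-29.7) + (-3)·(+8.9) + (3)·(-26.8) = -87.6 kcal/mol

ΔH = -87.6 kcal/mol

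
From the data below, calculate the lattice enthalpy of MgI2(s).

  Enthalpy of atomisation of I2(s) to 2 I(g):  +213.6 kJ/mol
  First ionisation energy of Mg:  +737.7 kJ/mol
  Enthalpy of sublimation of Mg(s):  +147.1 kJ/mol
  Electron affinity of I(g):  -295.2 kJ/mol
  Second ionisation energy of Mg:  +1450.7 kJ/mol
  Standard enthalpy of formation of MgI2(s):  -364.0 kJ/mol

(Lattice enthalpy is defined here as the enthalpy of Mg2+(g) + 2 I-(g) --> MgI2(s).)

U = -2322.7 kJ/mol

ΔHf° = 1·ΔHsub + 1·(ΣIE) + 1·D(I2) + 2·EA + U
-364.0 = 1·(+147.1) + 1·(+2188.4) + 1·(+213.6) + 2·(-295.2) + U
U = -364.0 − (+1958.7) = -2322.7 kJ/mol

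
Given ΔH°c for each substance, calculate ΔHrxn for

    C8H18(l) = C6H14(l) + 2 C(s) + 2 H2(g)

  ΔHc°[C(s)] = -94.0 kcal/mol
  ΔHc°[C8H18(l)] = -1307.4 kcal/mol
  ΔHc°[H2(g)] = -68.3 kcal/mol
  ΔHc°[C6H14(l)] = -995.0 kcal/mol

ΔHrxn = 12.2 kcal/mol

With combustion enthalpies, reactants minus products:
= [1·(-1307.4)] − [1·(-995.0) + 2·(-94.0) + 2·(-68.3)]
= 12.2 kcal/mol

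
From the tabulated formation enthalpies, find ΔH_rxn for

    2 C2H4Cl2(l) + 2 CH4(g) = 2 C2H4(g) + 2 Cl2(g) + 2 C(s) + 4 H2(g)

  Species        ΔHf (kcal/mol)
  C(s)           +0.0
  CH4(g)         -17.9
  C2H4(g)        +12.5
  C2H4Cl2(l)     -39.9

ΔH°rxn = Σ nΔHf°(products) − Σ nΔHf°(reactants).
Products: 2·(+12.5) + 2·(+0.0) + 2·(+0.0) + 4·(+0.0) = +25.0
Reactants: 2·(-39.9) + 2·(-17.9) = -115.6
ΔH_rxn = (+25.0) − (-115.6) = 140.6 kcal/mol

ΔH_rxn = 140.6 kcal/mol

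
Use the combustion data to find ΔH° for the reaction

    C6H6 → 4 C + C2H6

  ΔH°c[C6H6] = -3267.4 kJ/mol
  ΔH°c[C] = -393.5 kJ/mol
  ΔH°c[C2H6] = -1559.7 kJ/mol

With combustion enthalpies, reactants minus products:
= [1·(-3267.4)] − [4·(-393.5) + 1·(-1559.7)]
= -133.7 kJ/mol

ΔH° = -133.7 kJ/mol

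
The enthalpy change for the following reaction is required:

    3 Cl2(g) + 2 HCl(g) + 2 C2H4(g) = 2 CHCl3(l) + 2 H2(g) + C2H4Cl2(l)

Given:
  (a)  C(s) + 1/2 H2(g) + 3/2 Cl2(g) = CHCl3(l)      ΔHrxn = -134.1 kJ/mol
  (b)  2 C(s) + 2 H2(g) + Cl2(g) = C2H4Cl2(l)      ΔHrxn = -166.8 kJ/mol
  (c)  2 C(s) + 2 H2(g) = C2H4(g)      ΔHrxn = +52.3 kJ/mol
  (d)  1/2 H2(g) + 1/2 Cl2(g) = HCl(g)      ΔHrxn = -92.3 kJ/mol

ΔHrxn = -355.0 kJ/mol

(a) × 2 (scale by 2 for the 2 CHCl3(l)): (2)·(-134.1) = -268.2 kJ/mol
(b) as written (C2H4Cl2(l) already on the product side): -166.8 kJ/mol
(c) reversed and × 2 (C2H4(g) must end up as a reactant; scale by 2 for the 2 C2H4(g)): (-2)·(+52.3) = -104.6 kJ/mol
(d) reversed and × 2 (HCl(g) must end up as a reactant; ×2 to match 2 HCl(g) in the target): (-2)·(-92.3) = +184.6 kJ/mol
ΔHrxn = (-268.2) + (-166.8) + (-104.6) + (+184.6) = -355.0 kJ/mol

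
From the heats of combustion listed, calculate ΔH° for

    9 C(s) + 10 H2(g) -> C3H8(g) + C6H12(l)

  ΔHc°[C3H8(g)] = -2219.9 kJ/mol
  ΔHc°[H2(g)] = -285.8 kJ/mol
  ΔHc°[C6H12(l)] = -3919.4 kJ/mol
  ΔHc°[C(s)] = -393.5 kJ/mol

With combustion enthalpies, reactants minus products:
= [9·(-393.5) + 10·(-285.8)] − [1·(-2219.9) + 1·(-3919.4)]
= -260.2 kJ/mol

ΔH° = -260.2 kJ/mol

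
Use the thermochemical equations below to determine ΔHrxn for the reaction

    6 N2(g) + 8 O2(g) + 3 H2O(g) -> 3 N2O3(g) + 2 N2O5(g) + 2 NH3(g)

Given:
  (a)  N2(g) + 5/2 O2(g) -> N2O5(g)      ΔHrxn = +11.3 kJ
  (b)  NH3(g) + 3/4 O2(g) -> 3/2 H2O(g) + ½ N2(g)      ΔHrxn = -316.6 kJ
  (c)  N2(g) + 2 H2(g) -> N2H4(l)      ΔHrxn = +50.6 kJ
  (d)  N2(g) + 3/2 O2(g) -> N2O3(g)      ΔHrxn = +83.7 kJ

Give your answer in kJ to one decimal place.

ΔHrxn = 906.9 kJ

(a) × 2: (2)·(+11.3) = +22.6 kJ
(b) reversed and × 2: (-2)·(-316.6) = +633.2 kJ
(c): not needed.
(d) × 3: (3)·(+83.7) = +251.1 kJ
Combining the equations, ΔHrxn = (2)·(+11.3) + (-2)·(-316.6) + (3)·(+83.7) = 906.9 kJ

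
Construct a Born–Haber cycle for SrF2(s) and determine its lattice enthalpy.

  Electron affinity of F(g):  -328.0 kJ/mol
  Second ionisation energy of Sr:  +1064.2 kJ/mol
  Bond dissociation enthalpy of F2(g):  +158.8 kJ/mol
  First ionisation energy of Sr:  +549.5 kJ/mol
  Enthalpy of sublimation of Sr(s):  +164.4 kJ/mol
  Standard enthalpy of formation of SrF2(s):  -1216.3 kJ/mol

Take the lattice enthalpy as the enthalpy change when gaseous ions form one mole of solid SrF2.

U = -2497.2 kJ/mol

ΔHf° = 1·ΔHsub + 1·(ΣIE) + 1·D(F2) + 2·EA + U
-1216.3 = 1·(+164.4) + 1·(+1613.7) + 1·(+158.8) + 2·(-328.0) + U
U = -1216.3 − (+1280.9) = -2497.2 kJ/mol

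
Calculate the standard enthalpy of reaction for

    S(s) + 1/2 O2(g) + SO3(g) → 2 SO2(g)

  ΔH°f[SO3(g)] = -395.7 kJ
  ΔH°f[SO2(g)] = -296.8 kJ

ΔH_rxn = -197.9 kJ

Products: 2·(-296.8) = -593.6
Reactants: 1·(+0.0) + 1/2·(+0.0) + 1·(-395.7) = -395.7
ΔH_rxn = (-593.6) − (-395.7) = -197.9 kJ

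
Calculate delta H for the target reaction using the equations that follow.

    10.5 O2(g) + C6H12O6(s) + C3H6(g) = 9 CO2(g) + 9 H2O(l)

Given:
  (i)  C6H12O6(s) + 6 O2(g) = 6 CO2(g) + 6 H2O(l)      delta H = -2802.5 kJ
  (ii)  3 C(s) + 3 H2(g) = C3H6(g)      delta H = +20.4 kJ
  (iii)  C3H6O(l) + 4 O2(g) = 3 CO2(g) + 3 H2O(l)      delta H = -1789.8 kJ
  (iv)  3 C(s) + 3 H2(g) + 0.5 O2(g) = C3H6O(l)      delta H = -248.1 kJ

delta H = -4860.8 kJ

(i) as written (C6H12O6(s) already on the reactant side): -2802.5 kJ
(ii) reversed (C3H6(g) must end up as a reactant): -20.4 kJ
(iii) as written: -1789.8 kJ
(iv) as written: -248.1 kJ
delta H = (-2802.5) + (-20.4) + (-1789.8) + (-248.1) = -4860.8 kJ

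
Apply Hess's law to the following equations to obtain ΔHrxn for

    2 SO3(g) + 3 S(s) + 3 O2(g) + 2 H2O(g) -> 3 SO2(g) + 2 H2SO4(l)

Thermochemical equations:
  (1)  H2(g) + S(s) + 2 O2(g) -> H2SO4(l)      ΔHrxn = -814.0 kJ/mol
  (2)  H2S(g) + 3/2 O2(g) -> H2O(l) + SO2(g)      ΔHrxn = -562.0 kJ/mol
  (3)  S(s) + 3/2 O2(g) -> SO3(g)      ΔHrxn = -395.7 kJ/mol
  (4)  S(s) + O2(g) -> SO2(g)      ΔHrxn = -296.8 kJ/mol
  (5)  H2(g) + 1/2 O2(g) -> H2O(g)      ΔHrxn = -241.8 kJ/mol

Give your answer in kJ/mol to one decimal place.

ΔHrxn = -1243.4 kJ/mol

(1) × 2 (×2 to match 2 H2SO4(l) in the target): (2)·(-814.0) = -1628.0 kJ/mol
(2): not needed (H2S(g) appears nowhere else).
(3) reversed and × 2 (SO3(g) must end up as a reactant; scale by 2 for the 2 SO3(g)): (-2)·(-395.7) = +791.4 kJ/mol
(4) × 3: (3)·(-296.8) = -890.4 kJ/mol
(5) reversed and × 2 (reverse to put H2O(g) on the reactant side; ×2 to match 2 H2O(g) in the target): (-2)·(-241.8) = +483.6 kJ/mol
ΔHrxn = (-1628.0) + (+791.4) + (-890.4) + (+483.6) = -1243.4 kJ/mol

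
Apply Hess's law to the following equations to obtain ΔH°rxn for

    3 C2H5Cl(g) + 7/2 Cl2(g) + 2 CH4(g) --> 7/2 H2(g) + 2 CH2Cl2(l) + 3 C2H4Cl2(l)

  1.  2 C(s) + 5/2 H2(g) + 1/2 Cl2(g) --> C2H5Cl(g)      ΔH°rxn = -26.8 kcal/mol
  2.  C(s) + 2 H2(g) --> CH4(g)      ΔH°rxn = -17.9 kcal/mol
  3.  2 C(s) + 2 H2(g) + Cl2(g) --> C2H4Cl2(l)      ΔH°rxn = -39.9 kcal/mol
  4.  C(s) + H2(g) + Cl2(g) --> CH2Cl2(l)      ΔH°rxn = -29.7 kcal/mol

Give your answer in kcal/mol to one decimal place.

eq. 1 reversed and × 3 (reverse to put C2H5Cl(g) on the reactant side; scale by 3 for the 3 C2H5Cl(g)): (-3)·(-26.8) = +80.4 kcal/mol
eq. 2 reversed and × 2 (CH4(g) must end up as a reactant; scale by 2 for the 2 CH4(g)): (-2)·(-17.9) = +35.8 kcal/mol
eq. 3 × 3 (×3 to match 3 C2H4Cl2(l) in the target): (3)·(-39.9) = -119.7 kcal/mol
eq. 4 × 2 (×2 to match 2 CH2Cl2(l) in the target): (2)·(-29.7) = -59.4 kcal/mol
Summing the manipulated equations, ΔH°rxn = (-3)·(-26.8) + (-2)·(-17.9) + (3)·(-39.9) + (2)·(-29.7) = -62.9 kcal/mol

ΔH°rxn = -62.9 kcal/mol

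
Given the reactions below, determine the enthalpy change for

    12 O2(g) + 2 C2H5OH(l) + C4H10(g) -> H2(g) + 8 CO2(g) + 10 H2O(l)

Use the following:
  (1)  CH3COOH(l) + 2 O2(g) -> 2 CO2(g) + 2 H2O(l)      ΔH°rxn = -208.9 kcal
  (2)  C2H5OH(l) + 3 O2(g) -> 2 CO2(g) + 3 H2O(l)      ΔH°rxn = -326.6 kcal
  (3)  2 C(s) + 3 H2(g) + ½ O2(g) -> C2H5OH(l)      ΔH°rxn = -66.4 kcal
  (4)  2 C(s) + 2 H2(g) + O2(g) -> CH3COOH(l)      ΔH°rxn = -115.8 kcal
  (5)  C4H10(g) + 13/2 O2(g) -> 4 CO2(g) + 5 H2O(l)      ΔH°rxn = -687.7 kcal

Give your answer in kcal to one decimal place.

ΔH°rxn = -1272.6 kcal

(1) as written: -208.9 kcal
(2) as written: -326.6 kcal
(3) reversed: +66.4 kcal
(4) as written: -115.8 kcal
(5) as written (C4H10(g) already on the reactant side): -687.7 kcal
Combining the equations, ΔH°rxn = (1)·(-208.9) + (1)·(-326.6) + (-1)·(-66.4) + (1)·(-115.8) + (1)·(-687.7) = -1272.6 kcal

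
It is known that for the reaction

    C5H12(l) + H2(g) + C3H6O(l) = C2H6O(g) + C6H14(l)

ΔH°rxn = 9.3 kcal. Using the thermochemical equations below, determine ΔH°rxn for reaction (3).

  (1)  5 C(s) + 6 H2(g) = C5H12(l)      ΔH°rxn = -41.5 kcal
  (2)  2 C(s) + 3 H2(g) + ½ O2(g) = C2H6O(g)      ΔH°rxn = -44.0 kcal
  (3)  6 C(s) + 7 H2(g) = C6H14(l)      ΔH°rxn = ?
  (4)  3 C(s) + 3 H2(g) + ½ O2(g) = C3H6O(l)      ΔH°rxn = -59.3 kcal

(1) reversed: +41.5 kcal
(2) as written: -44.0 kcal
(3) as written: contributes x
(4) reversed: +59.3 kcal
+9.3 = (+41.5) + (-44.0) + (+59.3) + x
x = (+9.3 − (+56.8)) / (1) = -47.5 kcal

ΔH°rxn = -47.5 kcal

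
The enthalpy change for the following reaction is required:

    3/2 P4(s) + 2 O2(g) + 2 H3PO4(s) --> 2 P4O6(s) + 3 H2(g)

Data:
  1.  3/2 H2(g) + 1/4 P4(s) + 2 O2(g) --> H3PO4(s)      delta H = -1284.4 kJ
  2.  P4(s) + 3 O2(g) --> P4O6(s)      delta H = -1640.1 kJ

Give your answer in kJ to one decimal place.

eq. 1 reversed and × 2 (reverse to put H3PO4(s) on the reactant side; scale by 2 for the 2 H3PO4(s)): (-2)·(-1284.4) = +2568.8 kJ
eq. 2 × 2 (×2 to match 2 P4O6(s) in the target): (2)·(-1640.1) = -3280.2 kJ
delta H = (+2568.8) + (-3280.2) = -711.4 kJ

delta H = -711.4 kJ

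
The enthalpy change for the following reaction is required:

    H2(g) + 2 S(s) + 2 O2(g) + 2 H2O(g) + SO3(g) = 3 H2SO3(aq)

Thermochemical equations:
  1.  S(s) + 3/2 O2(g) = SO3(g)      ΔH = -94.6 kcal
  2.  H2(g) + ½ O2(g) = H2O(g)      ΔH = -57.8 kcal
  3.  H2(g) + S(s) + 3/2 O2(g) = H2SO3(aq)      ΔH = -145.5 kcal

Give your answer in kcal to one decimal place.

ΔH = -226.3 kcal

eq. 1 reversed: +94.6 kcal
eq. 2 reversed and × 2: (-2)·(-57.8) = +115.6 kcal
eq. 3 × 3: (3)·(-145.5) = -436.5 kcal
Combining the equations, ΔH = (-1)·(-94.6) + (-2)·(-57.8) + (3)·(-145.5) = -226.3 kcal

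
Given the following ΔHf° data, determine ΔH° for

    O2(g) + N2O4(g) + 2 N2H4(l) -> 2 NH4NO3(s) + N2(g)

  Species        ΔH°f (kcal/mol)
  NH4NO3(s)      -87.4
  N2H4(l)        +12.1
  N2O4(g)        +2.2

ΔH° = -201.2 kcal/mol

Products: 2·(-87.4) + 1·(+0.0) = -174.8
Reactants: 1·(+0.0) + 1·(+2.2) + 2·(+12.1) = +26.4
ΔH° = (-174.8) − (+26.4) = -201.2 kcal/mol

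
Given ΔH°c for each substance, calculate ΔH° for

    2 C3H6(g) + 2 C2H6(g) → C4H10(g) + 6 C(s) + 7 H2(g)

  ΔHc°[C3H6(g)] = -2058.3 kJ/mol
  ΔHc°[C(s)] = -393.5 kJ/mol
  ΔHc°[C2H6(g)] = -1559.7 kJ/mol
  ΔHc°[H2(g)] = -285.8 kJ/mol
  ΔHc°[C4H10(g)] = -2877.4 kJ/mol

ΔH° = 3.0 kJ/mol

With combustion enthalpies, reactants minus products:
= [2·(-2058.3) + 2·(-1559.7)] − [1·(-2877.4) + 6·(-393.5) + 7·(-285.8)]
= 3.0 kJ/mol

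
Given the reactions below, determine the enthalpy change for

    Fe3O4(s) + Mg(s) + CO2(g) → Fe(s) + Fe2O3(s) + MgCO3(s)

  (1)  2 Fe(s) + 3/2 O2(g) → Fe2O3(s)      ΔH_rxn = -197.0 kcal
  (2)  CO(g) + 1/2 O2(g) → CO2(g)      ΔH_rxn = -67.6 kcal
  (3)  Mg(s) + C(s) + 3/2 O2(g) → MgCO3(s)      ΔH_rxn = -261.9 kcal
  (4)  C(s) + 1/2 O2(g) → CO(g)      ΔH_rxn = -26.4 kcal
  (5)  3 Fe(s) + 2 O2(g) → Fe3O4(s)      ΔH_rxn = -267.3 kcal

ΔH_rxn = -97.6 kcal

(1) as written (Fe2O3(s) already on the product side): -197.0 kcal
(2) reversed (CO2(g) must end up as a reactant): +67.6 kcal
(3) as written (MgCO3(s) already on the product side): -261.9 kcal
(4) reversed: +26.4 kcal
(5) reversed (Fe3O4(s) must end up as a reactant): +267.3 kcal
By Hess's law, ΔH_rxn = (-197.0) + (+67.6) + (-261.9) + (+26.4) + (+267.3) = -97.6 kcal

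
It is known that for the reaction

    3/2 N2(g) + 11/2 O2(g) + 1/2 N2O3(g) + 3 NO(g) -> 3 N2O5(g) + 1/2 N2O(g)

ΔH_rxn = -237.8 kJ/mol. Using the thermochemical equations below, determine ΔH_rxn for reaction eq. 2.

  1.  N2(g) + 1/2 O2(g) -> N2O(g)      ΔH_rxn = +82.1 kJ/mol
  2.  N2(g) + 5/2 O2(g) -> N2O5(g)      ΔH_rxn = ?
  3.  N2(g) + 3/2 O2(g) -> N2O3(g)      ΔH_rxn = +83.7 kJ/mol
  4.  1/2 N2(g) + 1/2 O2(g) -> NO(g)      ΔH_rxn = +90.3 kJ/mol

eq. 1 × 1/2: (1/2)·(+82.1) = +41.05 kJ/mol
eq. 2 × 3: contributes 3·x
eq. 3 reversed and × 1/2: (-1/2)·(+83.7) = -41.85 kJ/mol
eq. 4 reversed and × 3: (-3)·(+90.3) = -270.9 kJ/mol
-237.8 = (+41.05) + (-41.85) + (-270.9) + 3·x
x = (-237.8 − (-271.7)) / (3) = 11.3 kJ/mol

ΔH_rxn = 11.3 kJ/mol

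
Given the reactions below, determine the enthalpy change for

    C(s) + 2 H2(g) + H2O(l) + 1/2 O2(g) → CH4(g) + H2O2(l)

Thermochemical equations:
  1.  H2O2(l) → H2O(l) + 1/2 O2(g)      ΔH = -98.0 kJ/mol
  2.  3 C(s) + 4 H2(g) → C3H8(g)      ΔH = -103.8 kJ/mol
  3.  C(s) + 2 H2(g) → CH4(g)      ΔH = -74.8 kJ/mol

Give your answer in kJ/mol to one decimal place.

ΔH = 23.2 kJ/mol

eq. 1 reversed: +98.0 kJ/mol
eq. 2: not needed.
eq. 3 as written: -74.8 kJ/mol
Since enthalpy is a state function, ΔH = (-1)·(-98.0) + (1)·(-74.8) = 23.2 kJ/mol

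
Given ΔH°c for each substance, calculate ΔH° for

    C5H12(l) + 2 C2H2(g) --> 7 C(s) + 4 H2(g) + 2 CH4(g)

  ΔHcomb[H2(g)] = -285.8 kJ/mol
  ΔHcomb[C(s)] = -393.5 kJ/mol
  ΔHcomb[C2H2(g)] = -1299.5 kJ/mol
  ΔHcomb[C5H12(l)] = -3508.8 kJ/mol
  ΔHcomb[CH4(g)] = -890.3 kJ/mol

Using ΔH = Σ nΔHc°(reactants) − Σ nΔHc°(products):
= [1·(-3508.8) + 2·(-1299.5)] − [7·(-393.5) + 4·(-285.8) + 2·(-890.3)]
= -429.5 kJ/mol

ΔH° = -429.5 kJ/mol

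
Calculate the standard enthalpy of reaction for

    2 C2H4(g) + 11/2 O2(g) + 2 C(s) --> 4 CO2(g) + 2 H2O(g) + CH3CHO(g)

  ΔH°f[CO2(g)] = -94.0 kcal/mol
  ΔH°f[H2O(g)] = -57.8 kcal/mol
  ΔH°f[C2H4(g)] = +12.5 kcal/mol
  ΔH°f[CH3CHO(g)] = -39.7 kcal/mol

ΔH°rxn = -556.3 kcal/mol

Products: 4·(-94.0) + 2·(-57.8) + 1·(-39.7) = -531.3
Reactants: 2·(+12.5) + 11/2·(+0.0) + 2·(+0.0) = +25.0
ΔH°rxn = (-531.3) − (+25.0) = -556.3 kcal/mol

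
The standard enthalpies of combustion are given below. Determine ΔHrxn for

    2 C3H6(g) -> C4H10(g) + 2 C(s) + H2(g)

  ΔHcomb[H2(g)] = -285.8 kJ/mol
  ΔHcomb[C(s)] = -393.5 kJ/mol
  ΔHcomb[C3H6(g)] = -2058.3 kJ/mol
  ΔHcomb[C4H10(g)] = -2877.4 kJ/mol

ΔHrxn = -166.4 kJ/mol

Using ΔH = Σ nΔHc°(reactants) − Σ nΔHc°(products):
= [2·(-2058.3)] − [1·(-2877.4) + 2·(-393.5) + 1·(-285.8)]
= -166.4 kJ/mol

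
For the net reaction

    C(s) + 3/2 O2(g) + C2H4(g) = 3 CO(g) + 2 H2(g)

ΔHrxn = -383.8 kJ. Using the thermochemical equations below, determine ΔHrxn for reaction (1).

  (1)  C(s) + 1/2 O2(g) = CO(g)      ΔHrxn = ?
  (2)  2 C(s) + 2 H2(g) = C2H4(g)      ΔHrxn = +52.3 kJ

ΔHrxn = -110.5 kJ

(1) × 3: contributes 3·x
(2) reversed: -52.3 kJ
-383.8 = (-52.3) + 3·x
x = (-383.8 − (-52.3)) / (3) = -110.5 kJ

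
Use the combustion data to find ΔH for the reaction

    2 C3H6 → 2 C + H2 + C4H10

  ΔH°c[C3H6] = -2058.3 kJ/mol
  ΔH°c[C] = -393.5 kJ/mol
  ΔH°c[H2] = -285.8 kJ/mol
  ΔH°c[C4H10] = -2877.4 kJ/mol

ΔH = -166.4 kJ/mol

With combustion enthalpies, reactants minus products:
= [2·(-2058.3)] − [2·(-393.5) + 1·(-285.8) + 1·(-2877.4)]
= -166.4 kJ/mol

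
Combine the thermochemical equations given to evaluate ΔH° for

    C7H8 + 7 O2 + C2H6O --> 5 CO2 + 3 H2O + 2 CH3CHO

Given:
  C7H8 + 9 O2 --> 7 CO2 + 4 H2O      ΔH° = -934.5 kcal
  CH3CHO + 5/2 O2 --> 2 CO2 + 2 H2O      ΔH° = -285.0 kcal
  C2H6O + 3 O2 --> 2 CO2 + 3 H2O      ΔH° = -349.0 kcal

ΔH° = -713.5 kcal

equation 1 as written: -934.5 kcal
equation 2 reversed and × 2: (-2)·(-285.0) = +570.0 kcal
equation 3 as written: -349.0 kcal
By Hess's law, ΔH° = (1)·(-934.5) + (-2)·(-285.0) + (1)·(-349.0) = -713.5 kcal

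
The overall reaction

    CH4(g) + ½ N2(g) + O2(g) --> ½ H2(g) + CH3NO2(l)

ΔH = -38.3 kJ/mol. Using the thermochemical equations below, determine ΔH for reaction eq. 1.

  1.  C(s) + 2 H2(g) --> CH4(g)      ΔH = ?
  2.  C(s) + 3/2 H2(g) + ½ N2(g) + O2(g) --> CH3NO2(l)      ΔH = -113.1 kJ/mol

eq. 1 reversed (CH4(g) must end up as a reactant): contributes −x
eq. 2 as written (CH3NO2(l) already on the product side): -113.1 kJ/mol
-38.3 = (-113.1) − x
x = (-38.3 − (-113.1)) / (-1) = -74.8 kJ/mol

ΔH = -74.8 kJ/mol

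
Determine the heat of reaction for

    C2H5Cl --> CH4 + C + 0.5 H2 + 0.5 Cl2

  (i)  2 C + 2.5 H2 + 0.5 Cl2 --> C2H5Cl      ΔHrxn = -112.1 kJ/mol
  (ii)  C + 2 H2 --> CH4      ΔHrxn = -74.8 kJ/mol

(i) reversed (C2H5Cl must end up as a reactant): +112.1 kJ/mol
(ii) as written (CH4 already on the product side): -74.8 kJ/mol
ΔHrxn = (+112.1) + (-74.8) = 37.3 kJ/mol

ΔHrxn = 37.3 kJ/mol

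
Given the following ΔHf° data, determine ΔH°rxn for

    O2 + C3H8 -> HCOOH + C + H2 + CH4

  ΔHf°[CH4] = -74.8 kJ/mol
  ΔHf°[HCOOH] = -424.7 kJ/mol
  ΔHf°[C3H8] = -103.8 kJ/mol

Products: 1·(-424.7) + 1·(+0.0) + 1·(+0.0) + 1·(-74.8) = -499.5
Reactants: 1·(+0.0) + 1·(-103.8) = -103.8
ΔH°rxn = (-499.5) − (-103.8) = -395.7 kJ/mol

ΔH°rxn = -395.7 kJ/mol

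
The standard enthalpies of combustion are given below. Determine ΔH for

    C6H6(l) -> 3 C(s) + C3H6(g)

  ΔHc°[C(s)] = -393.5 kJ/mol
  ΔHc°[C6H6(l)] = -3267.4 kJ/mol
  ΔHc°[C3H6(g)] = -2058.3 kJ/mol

Using ΔH = Σ nΔHc°(reactants) − Σ nΔHc°(products):
= [1·(-3267.4)] − [3·(-393.5) + 1·(-2058.3)]
= -28.6 kJ/mol

ΔH = -28.6 kJ/mol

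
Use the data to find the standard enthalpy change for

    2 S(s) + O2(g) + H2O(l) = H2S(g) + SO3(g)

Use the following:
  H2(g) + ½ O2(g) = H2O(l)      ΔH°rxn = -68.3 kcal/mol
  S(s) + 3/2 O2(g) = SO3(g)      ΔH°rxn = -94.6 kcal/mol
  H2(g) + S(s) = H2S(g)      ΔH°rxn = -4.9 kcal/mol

ΔH°rxn = -31.2 kcal/mol

equation 1 reversed (reverse to put H2O(l) on the reactant side): +68.3 kcal/mol
equation 2 as written (SO3(g) already on the product side): -94.6 kcal/mol
equation 3 as written (H2S(g) already on the product side): -4.9 kcal/mol
Summing the manipulated equations, ΔH°rxn = (+68.3) + (-94.6) + (-4.9) = -31.2 kcal/mol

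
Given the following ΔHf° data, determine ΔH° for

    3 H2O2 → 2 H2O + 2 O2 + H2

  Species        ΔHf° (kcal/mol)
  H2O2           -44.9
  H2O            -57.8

ΔH° = 19.1 kcal/mol

Products: 2·(-57.8) + 2·(+0.0) + 1·(+0.0) = -115.6
Reactants: 3·(-44.9) = -134.7
ΔH° = (-115.6) − (-134.7) = 19.1 kcal/mol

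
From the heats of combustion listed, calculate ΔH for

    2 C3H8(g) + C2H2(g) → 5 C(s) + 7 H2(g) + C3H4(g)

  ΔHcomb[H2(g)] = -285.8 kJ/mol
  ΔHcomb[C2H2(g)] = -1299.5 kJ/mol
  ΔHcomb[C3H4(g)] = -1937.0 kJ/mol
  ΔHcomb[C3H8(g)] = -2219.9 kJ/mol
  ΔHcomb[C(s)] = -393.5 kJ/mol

Using ΔH = Σ nΔHc°(reactants) − Σ nΔHc°(products):
= [2·(-2219.9) + 1·(-1299.5)] − [5·(-393.5) + 7·(-285.8) + 1·(-1937.0)]
= 165.8 kJ/mol

ΔH = 165.8 kJ/mol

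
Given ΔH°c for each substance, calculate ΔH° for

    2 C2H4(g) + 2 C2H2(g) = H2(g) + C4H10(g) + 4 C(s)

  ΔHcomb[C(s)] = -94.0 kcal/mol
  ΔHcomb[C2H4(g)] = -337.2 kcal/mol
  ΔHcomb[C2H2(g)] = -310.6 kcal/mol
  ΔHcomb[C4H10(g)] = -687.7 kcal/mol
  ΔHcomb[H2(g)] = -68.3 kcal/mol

ΔH° = -163.6 kcal/mol

Using ΔH = Σ nΔHc°(reactants) − Σ nΔHc°(products):
= [2·(-337.2) + 2·(-310.6)] − [1·(-68.3) + 1·(-687.7) + 4·(-94.0)]
= -163.6 kcal/mol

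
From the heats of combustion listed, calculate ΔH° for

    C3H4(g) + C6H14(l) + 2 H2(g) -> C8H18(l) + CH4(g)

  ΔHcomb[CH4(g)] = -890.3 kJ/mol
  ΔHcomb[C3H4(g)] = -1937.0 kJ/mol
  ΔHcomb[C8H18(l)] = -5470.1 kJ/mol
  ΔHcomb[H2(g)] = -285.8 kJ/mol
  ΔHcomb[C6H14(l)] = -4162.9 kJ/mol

With combustion enthalpies, reactants minus products:
= [1·(-1937.0) + 1·(-4162.9) + 2·(-285.8)] − [1·(-5470.1) + 1·(-890.3)]
= -311.1 kJ/mol

ΔH° = -311.1 kJ/mol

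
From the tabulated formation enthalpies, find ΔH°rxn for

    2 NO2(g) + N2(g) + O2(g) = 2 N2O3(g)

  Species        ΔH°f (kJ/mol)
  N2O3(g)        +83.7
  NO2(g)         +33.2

ΔH°rxn = 101.0 kJ/mol

Products: 2·(+83.7) = +167.4
Reactants: 2·(+33.2) + 1·(+0.0) + 1·(+0.0) = +66.4
ΔH°rxn = (+167.4) − (+66.4) = 101.0 kJ/mol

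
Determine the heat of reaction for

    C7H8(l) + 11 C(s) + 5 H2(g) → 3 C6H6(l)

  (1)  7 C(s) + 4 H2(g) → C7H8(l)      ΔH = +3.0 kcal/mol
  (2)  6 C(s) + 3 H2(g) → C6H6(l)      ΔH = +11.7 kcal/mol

(1) reversed: -3.0 kcal/mol
(2) × 3: (3)·(+11.7) = +35.1 kcal/mol
By Hess's law, ΔH = (-3.0) + (+35.1) = 32.1 kcal/mol

ΔH = 32.1 kcal/mol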